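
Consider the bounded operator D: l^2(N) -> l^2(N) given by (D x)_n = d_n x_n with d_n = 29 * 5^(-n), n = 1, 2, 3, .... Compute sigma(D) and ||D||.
sigma(D) = {29 * 5^(-n) : n ≥ 1} ∪ {0}; ||D|| = 29/5

A bounded diagonal operator on l^2 with diagonal entries d_n has spectrum equal to the closure of {d_n : n ≥ 1}: every d_n is an eigenvalue (with eigenvector e_n), so {d_n} ⊂ sigma(D); the spectrum is closed, so its closure is too; and for lambda not in the closure, (D - lambda I) has bounded inverse (the diagonal entries 1/(d_n - lambda) are bounded). For our sequence d_n = 29 * 5^(-n), n = 1, 2, 3, ...:
  - {d_n} = {29 * 5^(-n) : n ≥ 1}; the only limit point is 0
  - closure = {29 * 5^(-n) : n ≥ 1} ∪ {0}
For the norm: a diagonal operator has ||D|| = sup_n |d_n|. Here d_n = 29 * 5^(-n) is positive and decreasing, so sup_n |d_n| = d_1 = 29/5. So ||D|| = 29/5.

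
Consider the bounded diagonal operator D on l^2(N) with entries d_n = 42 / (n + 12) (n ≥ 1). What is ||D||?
||D|| = 42/13 (attained at n = 1)

For D diagonal, ||D|| = sup_n |d_n| = sup_n 42/(n + 12). This is positive and strictly decreasing in n, so the supremum is attained at n = 1: d_1 = 42/(1 + 12) = 42/13. Hence ||D|| = 42/13.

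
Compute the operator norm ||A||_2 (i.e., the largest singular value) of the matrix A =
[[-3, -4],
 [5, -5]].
||A||_2 = sqrt((75 + sqrt(725))/2) ≈ 7.1388 (= sqrt(largest eigenvalue of A^T A))

||A||_2 = sigma_max(A) = sqrt(lambda_max(A^T A)). Form the symmetric matrix M = A^T A =
[[34, -13],
 [-13, 41]].
Its characteristic polynomial (trace, determinant of M give the coefficients) is
  p(λ) = det(λ I - M) = λ^2 - 75λ + 1225.
For λ^2 - 75λ + 1225 the discriminant is 725. It is nonnegative but not a perfect square, so the roots are real and irrational: λ = (75 ± sqrt(725))/2 ≈ 50.9629, 24.0371.
So the eigenvalues of A^T A are ≈ 24.0371, 50.9629 (all ≥ 0, as they must be for A^T A). The largest is λ_max = (75 + sqrt(725))/2 ≈ 50.9629, hence ||A||_2 = sqrt(λ_max) = sqrt((75 + sqrt(725))/2) ≈ 7.1388.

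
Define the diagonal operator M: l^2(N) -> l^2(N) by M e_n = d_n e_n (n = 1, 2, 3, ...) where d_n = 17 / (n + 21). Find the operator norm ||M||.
||M|| = 17/22 (attained at n = 1)

For M diagonal, ||M|| = sup_n |d_n| = sup_n 17/(n + 21). This is positive and strictly decreasing in n, so the supremum is attained at n = 1: d_1 = 17/(1 + 21) = 17/22. Hence ||M|| = 17/22.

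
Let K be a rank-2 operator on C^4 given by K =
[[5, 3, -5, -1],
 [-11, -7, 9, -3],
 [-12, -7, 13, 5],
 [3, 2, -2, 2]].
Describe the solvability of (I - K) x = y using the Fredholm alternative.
(I - K) is invertible (det(I - K) = 4 ≠ 0), so for every y in C^4 the equation (I - K) x = y has a unique solution.

K has rank 2 and factors as K = U V^T = u1 v1^T + u2 v2^T with u1 = (-1, 3, 2, -1), v1 = (-3, -2, 2, -2), u2 = (-1, 1, 3, 0), v2 = (-2, -1, 3, 3) (multiplying out reproduces the displayed K). The nonzero eigenvalues of U V^T coincide with those of the 2 x 2 matrix G = V^T U = [[v1·u1, v1·u2], [v2·u1, v2·u2]] = [[3, 7], [2, 10]], and by the Sylvester determinant identity det(I_4 - U V^T) = det(I_2 - V^T U) = det([[-2, -7], [-2, -9]]) = (-2)(-9) - (-7)(-2) = 4. (Direct check: I - K =
[[-4, -3, 5, 1],
 [11, 8, -9, 3],
 [12, 7, -12, -5],
 [-3, -2, 2, -1]]
has determinant 4.) The finite-dimensional Fredholm alternative says: either (I - K) is invertible, or ker(I - K) ≠ {0} and then range(I - K) = ker((I - K)^*)^⊥, with dim ker(I - K) = dim ker((I - K)^*). Since det(I - K) ≠ 0, 1 is not an eigenvalue of K and ker(I - K) = {0}, so we are in the first case: for every y there is a unique x = (I - K)^(-1) y. (Explicitly, by the Woodbury identity, (I - U V^T)^(-1) = I + U (I_2 - G)^(-1) V^T.)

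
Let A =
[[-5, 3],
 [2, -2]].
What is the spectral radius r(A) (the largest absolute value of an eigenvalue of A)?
r(A) = (7 + sqrt(33))/2 ≈ 6.3723

The eigenvalues of A are the roots of its characteristic polynomial. With M = A (coefficients from the trace and determinant):
  p(λ) = det(λ I - M) = λ^2 + 7λ + 4.
For λ^2 + 7λ + 4 the discriminant is 33. It is nonnegative but not a perfect square, so the roots are real and irrational: λ = (-7 ± sqrt(33))/2 ≈ -0.6277, -6.3723.
Thus the eigenvalues (to 4 decimals) are -0.6277 (modulus 0.6277); -6.3723 (modulus 6.3723). The spectral radius is the largest modulus: r(A) = (7 + sqrt(33))/2 ≈ 6.3723. (Cross-check: r(A) ≤ ||A||_2 ≈ 6.451; equality holds whenever A is normal, though it can also hold for some non-normal A.)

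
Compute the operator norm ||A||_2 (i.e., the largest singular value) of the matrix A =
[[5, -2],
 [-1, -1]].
||A||_2 = sqrt((31 + sqrt(765))/2) ≈ 5.4157 (= sqrt(largest eigenvalue of A^T A))

||A||_2 = sigma_max(A) = sqrt(lambda_max(A^T A)). Form the symmetric matrix M = A^T A =
[[26, -9],
 [-9, 5]].
Its characteristic polynomial (trace, determinant of M give the coefficients) is
  p(λ) = det(λ I - M) = λ^2 - 31λ + 49.
For λ^2 - 31λ + 49 the discriminant is 765. It is nonnegative but not a perfect square, so the roots are real and irrational: λ = (31 ± sqrt(765))/2 ≈ 29.3293, 1.6707.
So the eigenvalues of A^T A are ≈ 1.6707, 29.3293 (all ≥ 0, as they must be for A^T A). The largest is λ_max = (31 + sqrt(765))/2 ≈ 29.3293, hence ||A||_2 = sqrt(λ_max) = sqrt((31 + sqrt(765))/2) ≈ 5.4157.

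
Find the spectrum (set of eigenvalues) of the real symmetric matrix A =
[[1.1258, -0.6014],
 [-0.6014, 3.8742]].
sigma(A) ≈ {1, 4}

A is real symmetric, so its spectrum consists of real eigenvalues. Expanding the characteristic polynomial of the displayed matrix gives
  det(λ I - A) = p(λ) = λ^2 + (-5)λ + (4).
Solving p(λ) = 0 yields eigenvalues ≈ 1, 4. (A is shown rounded to 4 decimals, so these recover the underlying integer eigenvalues to within that precision.)
Verification: the trace of A = 5 equals the sum of eigenvalues 5, and det(A) ≈ 3.9999 matches the eigenvalue product 4.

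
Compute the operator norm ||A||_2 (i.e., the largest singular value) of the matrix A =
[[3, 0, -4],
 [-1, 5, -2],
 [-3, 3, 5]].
||A||_2 ≈ 8.0452 (= sqrt(largest eigenvalue of A^T A))

||A||_2 = sigma_max(A) = sqrt(lambda_max(A^T A)). Form the symmetric matrix M = A^T A =
[[19, -14, -25],
 [-14, 34, 5],
 [-25, 5, 45]].
Its characteristic polynomial (trace, sum of principal 2x2 minors, determinant of M give the coefficients) is
  p(λ) = det(λ I - M) = λ^3 - 98λ^2 + 2185λ - 2025.
No integer candidate from the rational root theorem (±divisors of 2025) is a root, so the roots are irrational. The cubic discriminant is Δ = 4195596825 > 0, so there are three distinct real roots. p(0) = -2025 and p(1) = 63 have opposite signs, so a root lies in (0, 1); Newton's method refines it to λ ≈ 0.9684. p(32) = 311 and p(33) = -705 have opposite signs, so a root lies in (32, 33); Newton's method refines it to λ ≈ 32.3062. p(64) = -1449 and p(65) = 575 have opposite signs, so a root lies in (64, 65); Newton's method refines it to λ ≈ 64.7253. Check (Vieta): the three roots sum to 98, matching tr M = 98.
So the eigenvalues of A^T A are ≈ 0.9684, 32.3062, 64.7253 (all ≥ 0, as they must be for A^T A). The largest is λ_max ≈ 64.7253, hence ||A||_2 = sqrt(λ_max) ≈ 8.0452.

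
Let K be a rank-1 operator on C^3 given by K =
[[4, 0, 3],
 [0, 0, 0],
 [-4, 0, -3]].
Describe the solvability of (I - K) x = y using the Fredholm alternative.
(I - K) is singular (det(I - K) = 0, i.e. 1 ∈ sigma(K)). (I - K) x = y is solvable iff y ⊥ ker((I - K)^*) = span{(4, 0, 3)}, i.e. iff 4y_1 + 3y_3 = 0. When solvable, the solutions are x = y + c·(1, 0, -1), c arbitrary (ker(I - K) = span{(1, 0, -1)}, dimension 1).

K has rank 1, so it is an outer product K = u v^T: every row of K is a multiple of one row vector. Reading off the entries, u = (1, 0, -1) and v = (4, 0, 3) (row i of K equals u_i·v^T). A rank-one matrix u v^T satisfies K u = u (v·u) and kills the (2)-dimensional subspace v^⊥, so its characteristic polynomial is lambda^2 (lambda - v·u) with v·u = tr K = 1. Hence the eigenvalues of I - K are 1 (multiplicity 2) and 1 - (1) = 0, so det(I - K) = 0. (Direct check: I - K =
[[-3, 0, -3],
 [0, 1, 0],
 [4, 0, 4]]
has determinant 0.) So 1 is an eigenvalue of K and (I - K) is not invertible. The finite-dimensional Fredholm alternative says: either (I - K) is invertible, or ker(I - K) ≠ {0} and then range(I - K) = ker((I - K)^*)^⊥, with dim ker(I - K) = dim ker((I - K)^*). We are in the second case, so we need both kernels. Kernel of I - K: (I - K) u = u - u (v·u) = u - u = 0, so ker(I - K) = span{u} = span{(1, 0, -1)} (it is exactly 1-dimensional because rank(I - K) = 2). Kernel of the adjoint: K is real, so (I - K)^* = I - K^T = I - v u^T, and (I - v u^T) v = v - v (u·v) = 0; hence ker((I - K)^*) = span{v} = span{(4, 0, 3)}. Therefore (I - K) x = y is solvable iff <y, v> = 0, i.e. iff 4y_1 + 3y_3 = 0. When this holds, K y = u (v·y) = 0, so (I - K) y = y and x = y is a particular solution; the full solution set is the line x = y + c·u = y + c·(1, 0, -1), c ∈ C.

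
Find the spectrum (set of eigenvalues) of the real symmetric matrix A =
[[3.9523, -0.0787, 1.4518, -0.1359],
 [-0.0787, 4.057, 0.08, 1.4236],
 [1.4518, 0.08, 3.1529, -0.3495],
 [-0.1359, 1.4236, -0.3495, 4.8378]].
sigma(A) ≈ {2, 3, 5, 6}

A is real symmetric, so its spectrum consists of real eigenvalues. Expanding the characteristic polynomial of the displayed matrix gives
  det(λ I - A) = p(λ) = λ^4 + (-16)λ^3 + (91)λ^2 + (-216)λ + (179.9981).
Solving p(λ) = 0 yields eigenvalues ≈ 2, 3, 5, 6. (A is shown rounded to 4 decimals, so these recover the underlying integer eigenvalues to within that precision.)
Verification: the trace of A = 16 equals the sum of eigenvalues 16, and det(A) ≈ 179.9981 matches the eigenvalue product 180.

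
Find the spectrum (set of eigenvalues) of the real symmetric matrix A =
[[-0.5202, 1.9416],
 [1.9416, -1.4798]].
sigma(A) ≈ {-3, 1}

A is real symmetric, so its spectrum consists of real eigenvalues. Expanding the characteristic polynomial of the displayed matrix gives
  det(λ I - A) = p(λ) = λ^2 + (2)λ + (-3).
Solving p(λ) = 0 yields eigenvalues ≈ -3, 1. (A is shown rounded to 4 decimals, so these recover the underlying integer eigenvalues to within that precision.)
Verification: the trace of A = -2 equals the sum of eigenvalues -2, and det(A) ≈ -3.0000 matches the eigenvalue product -3.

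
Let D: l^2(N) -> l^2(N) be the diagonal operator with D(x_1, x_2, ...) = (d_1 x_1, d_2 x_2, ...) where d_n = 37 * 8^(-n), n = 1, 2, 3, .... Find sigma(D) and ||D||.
sigma(D) = {37 * 8^(-n) : n ≥ 1} ∪ {0}; ||D|| = 37/8

A bounded diagonal operator on l^2 with diagonal entries d_n has spectrum equal to the closure of {d_n : n ≥ 1}: every d_n is an eigenvalue (with eigenvector e_n), so {d_n} ⊂ sigma(D); the spectrum is closed, so its closure is too; and for lambda not in the closure, (D - lambda I) has bounded inverse (the diagonal entries 1/(d_n - lambda) are bounded). For our sequence d_n = 37 * 8^(-n), n = 1, 2, 3, ...:
  - {d_n} = {37 * 8^(-n) : n ≥ 1}; the only limit point is 0
  - closure = {37 * 8^(-n) : n ≥ 1} ∪ {0}
For the norm: a diagonal operator has ||D|| = sup_n |d_n|. Here d_n = 37 * 8^(-n) is positive and decreasing, so sup_n |d_n| = d_1 = 37/8. So ||D|| = 37/8.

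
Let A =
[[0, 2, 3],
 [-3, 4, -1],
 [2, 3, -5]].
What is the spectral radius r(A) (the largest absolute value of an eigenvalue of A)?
r(A) ≈ 6.087

The eigenvalues of A are the roots of its characteristic polynomial. With M = A (coefficients from the trace, the sum of principal 2x2 minors, and det A):
  p(λ) = det(λ I - M) = λ^3 + λ^2 - 17λ + 85.
No integer candidate from the rational root theorem (±divisors of 85) is a root, so the roots are irrational. The cubic discriminant is Δ = -201484 < 0, so there is one real root and a complex-conjugate pair. p(-7) = -90 and p(-6) = 7 have opposite signs, so a root lies in (-7, -6); Newton's method refines it to λ ≈ -6.087. Dividing out (λ - (-6.087)) leaves approximately λ^2 - 5.087λ + 13.9643. For λ^2 - 5.087λ + 13.9643 the discriminant is -29.9797. It is negative, so the remaining roots are the complex-conjugate pair λ ≈ 2.5435 ± 2.7377i. Their product equals the constant term, so |λ|^2 ≈ 13.9643 and |λ| ≈ 3.7369.
Thus the eigenvalues (to 4 decimals) are -6.087 (modulus 6.087); 2.5435 ± 2.7377i (modulus 3.7369). The spectral radius is the largest modulus: r(A) ≈ 6.087. (Cross-check: r(A) ≤ ||A||_2 ≈ 6.7413; equality holds whenever A is normal, though it can also hold for some non-normal A.)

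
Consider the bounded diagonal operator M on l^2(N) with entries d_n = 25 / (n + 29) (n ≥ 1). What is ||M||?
||M|| = 5/6 (attained at n = 1)

For M diagonal, ||M|| = sup_n |d_n| = sup_n 25/(n + 29). This is positive and strictly decreasing in n, so the supremum is attained at n = 1: d_1 = 25/(1 + 29) = 5/6. Hence ||M|| = 5/6.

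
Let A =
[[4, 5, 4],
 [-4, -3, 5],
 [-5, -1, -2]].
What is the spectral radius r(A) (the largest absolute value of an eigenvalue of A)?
r(A) ≈ 6.5045

The eigenvalues of A are the roots of its characteristic polynomial. With M = A (coefficients from the trace, the sum of principal 2x2 minors, and det A):
  p(λ) = det(λ I - M) = λ^3 + λ^2 + 31λ + 165.
No integer candidate from the rational root theorem (±divisors of 165) is a root, so the roots are irrational. The cubic discriminant is Δ = -761868 < 0, so there is one real root and a complex-conjugate pair. p(-4) = -7 and p(-3) = 54 have opposite signs, so a root lies in (-4, -3); Newton's method refines it to λ ≈ -3.8999. Dividing out (λ - (-3.8999)) leaves approximately λ^2 - 2.8999λ + 42.3091. For λ^2 - 2.8999λ + 42.3091 the discriminant is -160.8272. It is negative, so the remaining roots are the complex-conjugate pair λ ≈ 1.4499 ± 6.3409i. Their product equals the constant term, so |λ|^2 ≈ 42.3091 and |λ| ≈ 6.5045.
Thus the eigenvalues (to 4 decimals) are -3.8999 (modulus 3.8999); 1.4499 ± 6.3409i (modulus 6.5045). The spectral radius is the largest modulus: r(A) ≈ 6.5045. (Cross-check: r(A) ≤ ||A||_2 ≈ 9.3032; equality holds whenever A is normal, though it can also hold for some non-normal A.)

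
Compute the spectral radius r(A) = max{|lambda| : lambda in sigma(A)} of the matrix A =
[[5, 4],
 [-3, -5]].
r(A) = sqrt(52)/2 ≈ 3.6056

The eigenvalues of A are the roots of its characteristic polynomial. With M = A (coefficients from the trace and determinant):
  p(λ) = det(λ I - M) = λ^2 - 13.
For λ^2 - 13 the discriminant is 52. It is nonnegative but not a perfect square, so the roots are real and irrational: λ = ± sqrt(52)/2 ≈ 3.6056, -3.6056.
Thus the eigenvalues (to 4 decimals) are 3.6056 (modulus 3.6056); -3.6056 (modulus 3.6056). The spectral radius is the largest modulus: r(A) = sqrt(52)/2 ≈ 3.6056. (Cross-check: r(A) ≤ ||A||_2 ≈ 8.5249; equality holds whenever A is normal, though it can also hold for some non-normal A.)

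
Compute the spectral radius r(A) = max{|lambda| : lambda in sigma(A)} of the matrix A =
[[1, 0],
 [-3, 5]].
r(A) = 5

The eigenvalues of A are the roots of its characteristic polynomial. With M = A (coefficients from the trace and determinant):
  p(λ) = det(λ I - M) = λ^2 - 6λ + 5.
For λ^2 - 6λ + 5 the discriminant is 16. It is a perfect square (4^2), so the roots are rational: λ = (6 ± 4)/2 = 5, 1.
Thus the eigenvalues (to 4 decimals) are 5 (modulus 5); 1 (modulus 1). The spectral radius is the largest modulus: r(A) = 5. (Cross-check: r(A) ≤ ||A||_2 ≈ 5.8541; equality holds whenever A is normal, though it can also hold for some non-normal A.)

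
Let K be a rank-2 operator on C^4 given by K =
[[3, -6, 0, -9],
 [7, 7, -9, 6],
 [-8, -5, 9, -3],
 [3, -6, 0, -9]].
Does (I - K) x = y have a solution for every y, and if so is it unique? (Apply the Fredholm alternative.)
(I - K) is invertible (det(I - K) = -9 ≠ 0), so for every y in C^4 the equation (I - K) x = y has a unique solution.

K has rank 2 and factors as K = U V^T = u1 v1^T + u2 v2^T with u1 = (0, 3, -3, 0), v1 = (2, 3, -3, 3), u2 = (-3, -1, 2, -3), v2 = (-1, 2, 0, 3) (multiplying out reproduces the displayed K). The nonzero eigenvalues of U V^T coincide with those of the 2 x 2 matrix G = V^T U = [[v1·u1, v1·u2], [v2·u1, v2·u2]] = [[18, -24], [6, -8]], and by the Sylvester determinant identity det(I_4 - U V^T) = det(I_2 - V^T U) = det([[-17, 24], [-6, 9]]) = (-17)(9) - (24)(-6) = -9. (Direct check: I - K =
[[-2, 6, 0, 9],
 [-7, -6, 9, -6],
 [8, 5, -8, 3],
 [-3, 6, 0, 10]]
has determinant -9.) The finite-dimensional Fredholm alternative says: either (I - K) is invertible, or ker(I - K) ≠ {0} and then range(I - K) = ker((I - K)^*)^⊥, with dim ker(I - K) = dim ker((I - K)^*). Since det(I - K) ≠ 0, 1 is not an eigenvalue of K and ker(I - K) = {0}, so we are in the first case: for every y there is a unique x = (I - K)^(-1) y. (Explicitly, by the Woodbury identity, (I - U V^T)^(-1) = I + U (I_2 - G)^(-1) V^T.)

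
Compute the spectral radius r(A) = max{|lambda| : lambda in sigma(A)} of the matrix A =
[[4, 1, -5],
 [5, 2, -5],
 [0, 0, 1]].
r(A) = (6 + sqrt(24))/2 ≈ 5.4495

The eigenvalues of A are the roots of its characteristic polynomial. With M = A (coefficients from the trace, the sum of principal 2x2 minors, and det A):
  p(λ) = det(λ I - M) = λ^3 - 7λ^2 + 9λ - 3.
By the rational root theorem any rational root is an integer divisor of 3. Testing λ = 1: p(1) = 1 - 7 + 9 - 3 = 0, so λ = 1 is a root. Dividing out (λ - 1) leaves p(λ) = (λ - 1)(λ^2 - 6λ + 3). For λ^2 - 6λ + 3 the discriminant is 24. It is nonnegative but not a perfect square, so the roots are real and irrational: λ = (6 ± sqrt(24))/2 ≈ 5.4495, 0.5505.
Thus the eigenvalues (to 4 decimals) are 5.4495 (modulus 5.4495); 0.5505 (modulus 0.5505); 1 (modulus 1). The spectral radius is the largest modulus: r(A) = (6 + sqrt(24))/2 ≈ 5.4495. (Cross-check: r(A) ≤ ||A||_2 ≈ 9.7932; equality holds whenever A is normal, though it can also hold for some non-normal A.)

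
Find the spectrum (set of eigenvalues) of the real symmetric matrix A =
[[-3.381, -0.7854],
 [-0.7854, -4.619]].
sigma(A) ≈ {-5, -3}

A is real symmetric, so its spectrum consists of real eigenvalues. Expanding the characteristic polynomial of the displayed matrix gives
  det(λ I - A) = p(λ) = λ^2 + (8)λ + (15).
Solving p(λ) = 0 yields eigenvalues ≈ -5, -3. (A is shown rounded to 4 decimals, so these recover the underlying integer eigenvalues to within that precision.)
Verification: the trace of A = -8 equals the sum of eigenvalues -8, and det(A) ≈ 15.0000 matches the eigenvalue product 15.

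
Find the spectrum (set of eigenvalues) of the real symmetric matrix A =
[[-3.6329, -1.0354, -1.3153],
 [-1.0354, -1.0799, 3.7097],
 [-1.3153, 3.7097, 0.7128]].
sigma(A) ≈ {-4, 4} (-4 with multiplicity 2)

A is real symmetric, so its spectrum consists of real eigenvalues. Expanding the characteristic polynomial of the displayed matrix gives
  det(λ I - A) = p(λ) = λ^3 + (4)λ^2 + (-16)λ + (-64).
Solving p(λ) = 0 yields eigenvalues ≈ -4, -4, 4. (A is shown rounded to 4 decimals, so these recover the underlying integer eigenvalues to within that precision.)
Verification: the trace of A = -4 equals the sum of eigenvalues -4, and det(A) ≈ 64.0002 matches the eigenvalue product 64.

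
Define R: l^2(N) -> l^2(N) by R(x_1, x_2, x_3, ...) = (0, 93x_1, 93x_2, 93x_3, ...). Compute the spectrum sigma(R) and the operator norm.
sigma(R) = closed disk {z in C : |z| ≤ 93}; ||R|| = 93

Note R = 93·U where U is the unit right shift (U x)_k = x_{k-1} (with x_0 := 0); so ||R|| = 93||U|| and sigma(R) = 93·sigma(U). ||R x||^2 = sum_{k≥1} |93x_k|^2 = 8649||x||^2, so ||R|| = 93 and sigma(R) ⊂ {|z| ≤ 93}. For any |lambda| < 93, the equation (R - lambda I) x = 0 forces x_1 = 0, then 93x_k = lambda x_{k+1} ⇒ x = 0, so R has no eigenvalues. But (R - lambda I) is not surjective for |lambda| < 93: solving (R - lambda I) x = e_1 would require x_n proportional to (lambda/93)^(-n), which is not in l^2. So every |lambda| < 93 lies in the residual spectrum. The boundary |lambda| = 93 is in the approximate point spectrum (the spectrum is closed). Hence sigma(R) is the closed disk of radius 93.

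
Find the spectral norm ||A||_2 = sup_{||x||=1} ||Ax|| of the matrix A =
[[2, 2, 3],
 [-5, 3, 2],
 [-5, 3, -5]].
||A||_2 ≈ 8.8557 (= sqrt(largest eigenvalue of A^T A))

||A||_2 = sigma_max(A) = sqrt(lambda_max(A^T A)). Form the symmetric matrix M = A^T A =
[[54, -26, 21],
 [-26, 22, -3],
 [21, -3, 38]].
Its characteristic polynomial (trace, sum of principal 2x2 minors, determinant of M give the coefficients) is
  p(λ) = det(λ I - M) = λ^3 - 114λ^2 + 2950λ - 12544.
No integer candidate from the rational root theorem (±divisors of 12544) is a root, so the roots are irrational. The cubic discriminant is Δ = 7755585584 > 0, so there are three distinct real roots. p(5) = -519 and p(6) = 1268 have opposite signs, so a root lies in (5, 6); Newton's method refines it to λ ≈ 5.2794. p(30) = 356 and p(31) = -857 have opposite signs, so a root lies in (30, 31); Newton's method refines it to λ ≈ 30.2974. p(78) = -1468 and p(79) = 2071 have opposite signs, so a root lies in (78, 79); Newton's method refines it to λ ≈ 78.4232. Check (Vieta): the three roots sum to 114, matching tr M = 114.
So the eigenvalues of A^T A are ≈ 5.2794, 30.2974, 78.4232 (all ≥ 0, as they must be for A^T A). The largest is λ_max ≈ 78.4232, hence ||A||_2 = sqrt(λ_max) ≈ 8.8557.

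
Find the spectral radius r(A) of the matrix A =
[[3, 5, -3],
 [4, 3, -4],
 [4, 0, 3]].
r(A) ≈ 6.3261

The eigenvalues of A are the roots of its characteristic polynomial. With M = A (coefficients from the trace, the sum of principal 2x2 minors, and det A):
  p(λ) = det(λ I - M) = λ^3 - 9λ^2 + 19λ + 77.
No integer candidate from the rational root theorem (±divisors of 77) is a root, so the roots are irrational. The cubic discriminant is Δ = -170752 < 0, so there is one real root and a complex-conjugate pair. p(-2) = -5 and p(-1) = 48 have opposite signs, so a root lies in (-2, -1); Newton's method refines it to λ ≈ -1.9241. Dividing out (λ - (-1.9241)) leaves approximately λ^2 - 10.9241λ + 40.0189. For λ^2 - 10.9241λ + 40.0189 the discriminant is -40.74. It is negative, so the remaining roots are the complex-conjugate pair λ ≈ 5.462 ± 3.1914i. Their product equals the constant term, so |λ|^2 ≈ 40.0189 and |λ| ≈ 6.3261.
Thus the eigenvalues (to 4 decimals) are -1.9241 (modulus 1.9241); 5.462 ± 3.1914i (modulus 6.3261). The spectral radius is the largest modulus: r(A) ≈ 6.3261. (Cross-check: r(A) ≤ ||A||_2 ≈ 9.0247; equality holds whenever A is normal, though it can also hold for some non-normal A.)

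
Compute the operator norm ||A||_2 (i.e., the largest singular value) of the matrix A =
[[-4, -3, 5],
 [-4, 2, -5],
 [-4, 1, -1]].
||A||_2 ≈ 8.0715 (= sqrt(largest eigenvalue of A^T A))

||A||_2 = sigma_max(A) = sqrt(lambda_max(A^T A)). Form the symmetric matrix M = A^T A =
[[48, 0, 4],
 [0, 14, -26],
 [4, -26, 51]].
Its characteristic polynomial (trace, sum of principal 2x2 minors, determinant of M give the coefficients) is
  p(λ) = det(λ I - M) = λ^3 - 113λ^2 + 3142λ - 1600.
No integer candidate from the rational root theorem (±divisors of 1600) is a root, so the roots are irrational. The cubic discriminant is Δ = 2905968964 > 0, so there are three distinct real roots. p(0) = -1600 and p(1) = 1430 have opposite signs, so a root lies in (0, 1); Newton's method refines it to λ ≈ 0.5189. p(47) = 280 and p(48) = -544 have opposite signs, so a root lies in (47, 48); Newton's method refines it to λ ≈ 47.3319. p(65) = -170 and p(66) = 1040 have opposite signs, so a root lies in (65, 66); Newton's method refines it to λ ≈ 65.1492. Check (Vieta): the three roots sum to 113, matching tr M = 113.
So the eigenvalues of A^T A are ≈ 0.5189, 47.3319, 65.1492 (all ≥ 0, as they must be for A^T A). The largest is λ_max ≈ 65.1492, hence ||A||_2 = sqrt(λ_max) ≈ 8.0715.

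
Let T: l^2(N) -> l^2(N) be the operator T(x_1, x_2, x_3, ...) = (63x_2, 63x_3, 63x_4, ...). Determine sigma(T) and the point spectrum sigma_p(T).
sigma(T) = closed disk {z in C : |z| ≤ 63}; sigma_p(T) = open disk {z in C : |z| < 63}

Note T = 63·V where V is the unit left shift (V x)_k = x_{k+1}; so sigma(T) = 63·sigma(V) and ||T|| = 63||V||. ||T x||^2 = 3969sum_{k≥2} |x_k|^2 ≤ 3969||x||^2, with equality on {x : x_1 = 0}, so ||T|| = 63. For any lambda with |lambda| < 63, set r = lambda/63 (|r| < 1); the vector x = (1, r, r^2, ...) is in l^2 and satisfies T x = 63(r, r^2, ...) = lambda x, so lambda is an eigenvalue. On the boundary |lambda| = 63 the geometric series diverges, so no l^2 eigenvector exists, but these lambda lie in the approximate point spectrum. Hence sigma(T) is the closed disk of radius 63 and sigma_p(T) is the open disk.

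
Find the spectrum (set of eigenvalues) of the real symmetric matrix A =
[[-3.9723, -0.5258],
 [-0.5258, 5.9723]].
sigma(A) ≈ {-4, 6}

A is real symmetric, so its spectrum consists of real eigenvalues. Expanding the characteristic polynomial of the displayed matrix gives
  det(λ I - A) = p(λ) = λ^2 + (-2)λ + (-24).
Solving p(λ) = 0 yields eigenvalues ≈ -4, 6. (A is shown rounded to 4 decimals, so these recover the underlying integer eigenvalues to within that precision.)
Verification: the trace of A = 2 equals the sum of eigenvalues 2, and det(A) ≈ -24.0002 matches the eigenvalue product -24.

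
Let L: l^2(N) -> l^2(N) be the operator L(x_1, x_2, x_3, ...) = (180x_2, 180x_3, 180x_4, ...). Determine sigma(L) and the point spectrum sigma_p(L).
sigma(L) = closed disk {z in C : |z| ≤ 180}; sigma_p(L) = open disk {z in C : |z| < 180}

Note L = 180·V where V is the unit left shift (V x)_k = x_{k+1}; so sigma(L) = 180·sigma(V) and ||L|| = 180||V||. ||L x||^2 = 32400sum_{k≥2} |x_k|^2 ≤ 32400||x||^2, with equality on {x : x_1 = 0}, so ||L|| = 180. For any lambda with |lambda| < 180, set r = lambda/180 (|r| < 1); the vector x = (1, r, r^2, ...) is in l^2 and satisfies L x = 180(r, r^2, ...) = lambda x, so lambda is an eigenvalue. On the boundary |lambda| = 180 the geometric series diverges, so no l^2 eigenvector exists, but these lambda lie in the approximate point spectrum. Hence sigma(L) is the closed disk of radius 180 and sigma_p(L) is the open disk.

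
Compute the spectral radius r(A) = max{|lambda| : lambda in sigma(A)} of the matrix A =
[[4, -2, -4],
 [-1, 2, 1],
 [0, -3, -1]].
r(A) = (3 + sqrt(21))/2 ≈ 3.7913

The eigenvalues of A are the roots of its characteristic polynomial. With M = A (coefficients from the trace, the sum of principal 2x2 minors, and det A):
  p(λ) = det(λ I - M) = λ^3 - 5λ^2 + 3λ + 6.
By the rational root theorem any rational root is an integer divisor of 6. Testing λ = 2: p(2) = 8 - 20 + 6 + 6 = 0, so λ = 2 is a root. Dividing out (λ - 2) leaves p(λ) = (λ - 2)(λ^2 - 3λ - 3). For λ^2 - 3λ - 3 the discriminant is 21. It is nonnegative but not a perfect square, so the roots are real and irrational: λ = (3 ± sqrt(21))/2 ≈ 3.7913, -0.7913.
Thus the eigenvalues (to 4 decimals) are 3.7913 (modulus 3.7913); -0.7913 (modulus 0.7913); 2 (modulus 2). The spectral radius is the largest modulus: r(A) = (3 + sqrt(21))/2 ≈ 3.7913. (Cross-check: r(A) ≤ ||A||_2 ≈ 6.6536; equality holds whenever A is normal, though it can also hold for some non-normal A.)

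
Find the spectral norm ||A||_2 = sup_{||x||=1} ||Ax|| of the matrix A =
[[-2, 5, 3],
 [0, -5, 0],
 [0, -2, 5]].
||A||_2 ≈ 7.5835 (= sqrt(largest eigenvalue of A^T A))

||A||_2 = sigma_max(A) = sqrt(lambda_max(A^T A)). Form the symmetric matrix M = A^T A =
[[4, -10, -6],
 [-10, 54, 5],
 [-6, 5, 34]].
Its characteristic polynomial (trace, sum of principal 2x2 minors, determinant of M give the coefficients) is
  p(λ) = det(λ I - M) = λ^3 - 92λ^2 + 2027λ - 2500.
No integer candidate from the rational root theorem (±divisors of 2500) is a root, so the roots are irrational. The cubic discriminant is Δ = 1898857524 > 0, so there are three distinct real roots. p(1) = -564 and p(2) = 1194 have opposite signs, so a root lies in (1, 2); Newton's method refines it to λ ≈ 1.3101. p(33) = 140 and p(34) = -630 have opposite signs, so a root lies in (33, 34); Newton's method refines it to λ ≈ 33.1802. p(57) = -676 and p(58) = 690 have opposite signs, so a root lies in (57, 58); Newton's method refines it to λ ≈ 57.5096. Check (Vieta): the three roots sum to 92, matching tr M = 92.
So the eigenvalues of A^T A are ≈ 1.3101, 33.1802, 57.5096 (all ≥ 0, as they must be for A^T A). The largest is λ_max ≈ 57.5096, hence ||A||_2 = sqrt(λ_max) ≈ 7.5835.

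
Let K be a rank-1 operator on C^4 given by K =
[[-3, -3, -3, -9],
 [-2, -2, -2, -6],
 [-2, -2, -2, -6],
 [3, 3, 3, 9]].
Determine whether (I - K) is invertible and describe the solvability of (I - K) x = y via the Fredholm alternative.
(I - K) is invertible (det(I - K) = -1 ≠ 0), so for every y in C^4 the equation (I - K) x = y has a unique solution.

K has rank 1, so it is an outer product K = u v^T: every row of K is a multiple of one row vector. Reading off the entries, u = (-3, -2, -2, 3) and v = (1, 1, 1, 3) (row i of K equals u_i·v^T). A rank-one matrix u v^T satisfies K u = u (v·u) and kills the (3)-dimensional subspace v^⊥, so its characteristic polynomial is lambda^3 (lambda - v·u) with v·u = tr K = 2. Hence the eigenvalues of I - K are 1 (multiplicity 3) and 1 - (2) = -1, so det(I - K) = -1. (Direct check: I - K =
[[4, 3, 3, 9],
 [2, 3, 2, 6],
 [2, 2, 3, 6],
 [-3, -3, -3, -8]]
has determinant -1.) The finite-dimensional Fredholm alternative says: either (I - K) is invertible, or ker(I - K) ≠ {0} and then range(I - K) = ker((I - K)^*)^⊥, with dim ker(I - K) = dim ker((I - K)^*). Since det(I - K) ≠ 0, 1 is not an eigenvalue of K and ker(I - K) = {0}, so we are in the first case: for every y there is a unique x = (I - K)^(-1) y. Explicitly, by the Sherman–Morrison formula, (I - u v^T)^(-1) = I + u v^T/(1 - v·u), i.e. (I - K)^(-1) = I - K.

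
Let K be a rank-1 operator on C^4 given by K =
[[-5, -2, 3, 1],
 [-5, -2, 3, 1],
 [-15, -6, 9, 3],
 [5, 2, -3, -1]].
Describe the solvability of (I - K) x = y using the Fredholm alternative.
(I - K) is singular (det(I - K) = 0, i.e. 1 ∈ sigma(K)). (I - K) x = y is solvable iff y ⊥ ker((I - K)^*) = span{(-5, -2, 3, 1)}, i.e. iff -5y_1 - 2y_2 + 3y_3 + y_4 = 0. When solvable, the solutions are x = y + c·(1, 1, 3, -1), c arbitrary (ker(I - K) = span{(1, 1, 3, -1)}, dimension 1).

K has rank 1, so it is an outer product K = u v^T: every row of K is a multiple of one row vector. Reading off the entries, u = (1, 1, 3, -1) and v = (-5, -2, 3, 1) (row i of K equals u_i·v^T). A rank-one matrix u v^T satisfies K u = u (v·u) and kills the (3)-dimensional subspace v^⊥, so its characteristic polynomial is lambda^3 (lambda - v·u) with v·u = tr K = 1. Hence the eigenvalues of I - K are 1 (multiplicity 3) and 1 - (1) = 0, so det(I - K) = 0. (Direct check: I - K =
[[6, 2, -3, -1],
 [5, 3, -3, -1],
 [15, 6, -8, -3],
 [-5, -2, 3, 2]]
has determinant 0.) So 1 is an eigenvalue of K and (I - K) is not invertible. The finite-dimensional Fredholm alternative says: either (I - K) is invertible, or ker(I - K) ≠ {0} and then range(I - K) = ker((I - K)^*)^⊥, with dim ker(I - K) = dim ker((I - K)^*). We are in the second case, so we need both kernels. Kernel of I - K: (I - K) u = u - u (v·u) = u - u = 0, so ker(I - K) = span{u} = span{(1, 1, 3, -1)} (it is exactly 1-dimensional because rank(I - K) = 3). Kernel of the adjoint: K is real, so (I - K)^* = I - K^T = I - v u^T, and (I - v u^T) v = v - v (u·v) = 0; hence ker((I - K)^*) = span{v} = span{(-5, -2, 3, 1)}. Therefore (I - K) x = y is solvable iff <y, v> = 0, i.e. iff -5y_1 - 2y_2 + 3y_3 + y_4 = 0. When this holds, K y = u (v·y) = 0, so (I - K) y = y and x = y is a particular solution; the full solution set is the line x = y + c·u = y + c·(1, 1, 3, -1), c ∈ C.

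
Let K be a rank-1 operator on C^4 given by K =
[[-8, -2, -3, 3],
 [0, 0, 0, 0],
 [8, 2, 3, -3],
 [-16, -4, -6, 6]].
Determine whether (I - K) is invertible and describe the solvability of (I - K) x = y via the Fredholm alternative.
(I - K) is singular (det(I - K) = 0, i.e. 1 ∈ sigma(K)). (I - K) x = y is solvable iff y ⊥ ker((I - K)^*) = span{(-8, -2, -3, 3)}, i.e. iff -8y_1 - 2y_2 - 3y_3 + 3y_4 = 0. When solvable, the solutions are x = y + c·(1, 0, -1, 2), c arbitrary (ker(I - K) = span{(1, 0, -1, 2)}, dimension 1).

K has rank 1, so it is an outer product K = u v^T: every row of K is a multiple of one row vector. Reading off the entries, u = (1, 0, -1, 2) and v = (-8, -2, -3, 3) (row i of K equals u_i·v^T). A rank-one matrix u v^T satisfies K u = u (v·u) and kills the (3)-dimensional subspace v^⊥, so its characteristic polynomial is lambda^3 (lambda - v·u) with v·u = tr K = 1. Hence the eigenvalues of I - K are 1 (multiplicity 3) and 1 - (1) = 0, so det(I - K) = 0. (Direct check: I - K =
[[9, 2, 3, -3],
 [0, 1, 0, 0],
 [-8, -2, -2, 3],
 [16, 4, 6, -5]]
has determinant 0.) So 1 is an eigenvalue of K and (I - K) is not invertible. The finite-dimensional Fredholm alternative says: either (I - K) is invertible, or ker(I - K) ≠ {0} and then range(I - K) = ker((I - K)^*)^⊥, with dim ker(I - K) = dim ker((I - K)^*). We are in the second case, so we need both kernels. Kernel of I - K: (I - K) u = u - u (v·u) = u - u = 0, so ker(I - K) = span{u} = span{(1, 0, -1, 2)} (it is exactly 1-dimensional because rank(I - K) = 3). Kernel of the adjoint: K is real, so (I - K)^* = I - K^T = I - v u^T, and (I - v u^T) v = v - v (u·v) = 0; hence ker((I - K)^*) = span{v} = span{(-8, -2, -3, 3)}. Therefore (I - K) x = y is solvable iff <y, v> = 0, i.e. iff -8y_1 - 2y_2 - 3y_3 + 3y_4 = 0. When this holds, K y = u (v·y) = 0, so (I - K) y = y and x = y is a particular solution; the full solution set is the line x = y + c·u = y + c·(1, 0, -1, 2), c ∈ C.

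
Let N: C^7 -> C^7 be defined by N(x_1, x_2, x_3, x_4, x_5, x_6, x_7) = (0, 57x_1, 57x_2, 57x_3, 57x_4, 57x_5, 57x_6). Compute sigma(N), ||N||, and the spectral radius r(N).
sigma(N) = {0}; ||N|| = 57; r(N) = 0. (N is nilpotent with N^7 = 0.)

On C^7, N is a strictly lower-triangular matrix with 57 on the subdiagonal and zeros elsewhere, so its characteristic polynomial is lambda^7 and every eigenvalue is 0: sigma(N) = {0}. For the operator norm, N e_i = 57e_{i+1} for i = 1, ..., 6 and N e_7 = 0, so the singular values of N are 57 (with multiplicity 6) and 0; hence ||N|| = 57. The spectral radius r(N) = max|lambda| = 0. Note ||N|| > r(N) — characteristic of non-normal nilpotent operators. Indeed N^7 = 0.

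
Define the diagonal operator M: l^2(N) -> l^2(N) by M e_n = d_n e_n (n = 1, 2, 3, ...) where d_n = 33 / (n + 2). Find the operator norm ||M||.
||M|| = 11 (attained at n = 1)

For M diagonal, ||M|| = sup_n |d_n| = sup_n 33/(n + 2). This is positive and strictly decreasing in n, so the supremum is attained at n = 1: d_1 = 33/(1 + 2) = 11. Hence ||M|| = 11.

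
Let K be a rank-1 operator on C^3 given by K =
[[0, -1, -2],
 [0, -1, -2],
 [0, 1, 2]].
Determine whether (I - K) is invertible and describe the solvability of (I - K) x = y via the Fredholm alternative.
(I - K) is singular (det(I - K) = 0, i.e. 1 ∈ sigma(K)). (I - K) x = y is solvable iff y ⊥ ker((I - K)^*) = span{(0, -1, -2)}, i.e. iff -y_2 - 2y_3 = 0. When solvable, the solutions are x = y + c·(1, 1, -1), c arbitrary (ker(I - K) = span{(1, 1, -1)}, dimension 1).

K has rank 1, so it is an outer product K = u v^T: every row of K is a multiple of one row vector. Reading off the entries, u = (1, 1, -1) and v = (0, -1, -2) (row i of K equals u_i·v^T). A rank-one matrix u v^T satisfies K u = u (v·u) and kills the (2)-dimensional subspace v^⊥, so its characteristic polynomial is lambda^2 (lambda - v·u) with v·u = tr K = 1. Hence the eigenvalues of I - K are 1 (multiplicity 2) and 1 - (1) = 0, so det(I - K) = 0. (Direct check: I - K =
[[1, 1, 2],
 [0, 2, 2],
 [0, -1, -1]]
has determinant 0.) So 1 is an eigenvalue of K and (I - K) is not invertible. The finite-dimensional Fredholm alternative says: either (I - K) is invertible, or ker(I - K) ≠ {0} and then range(I - K) = ker((I - K)^*)^⊥, with dim ker(I - K) = dim ker((I - K)^*). We are in the second case, so we need both kernels. Kernel of I - K: (I - K) u = u - u (v·u) = u - u = 0, so ker(I - K) = span{u} = span{(1, 1, -1)} (it is exactly 1-dimensional because rank(I - K) = 2). Kernel of the adjoint: K is real, so (I - K)^* = I - K^T = I - v u^T, and (I - v u^T) v = v - v (u·v) = 0; hence ker((I - K)^*) = span{v} = span{(0, -1, -2)}. Therefore (I - K) x = y is solvable iff <y, v> = 0, i.e. iff -y_2 - 2y_3 = 0. When this holds, K y = u (v·y) = 0, so (I - K) y = y and x = y is a particular solution; the full solution set is the line x = y + c·u = y + c·(1, 1, -1), c ∈ C.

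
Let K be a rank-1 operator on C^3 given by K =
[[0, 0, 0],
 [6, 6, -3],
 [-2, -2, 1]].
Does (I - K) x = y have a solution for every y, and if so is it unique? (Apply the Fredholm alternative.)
(I - K) is invertible (det(I - K) = -6 ≠ 0), so for every y in C^3 the equation (I - K) x = y has a unique solution.

K has rank 1, so it is an outer product K = u v^T: every row of K is a multiple of one row vector. Reading off the entries, u = (0, 3, -1) and v = (2, 2, -1) (row i of K equals u_i·v^T). A rank-one matrix u v^T satisfies K u = u (v·u) and kills the (2)-dimensional subspace v^⊥, so its characteristic polynomial is lambda^2 (lambda - v·u) with v·u = tr K = 7. Hence the eigenvalues of I - K are 1 (multiplicity 2) and 1 - (7) = -6, so det(I - K) = -6. (Direct check: I - K =
[[1, 0, 0],
 [-6, -5, 3],
 [2, 2, 0]]
has determinant -6.) The finite-dimensional Fredholm alternative says: either (I - K) is invertible, or ker(I - K) ≠ {0} and then range(I - K) = ker((I - K)^*)^⊥, with dim ker(I - K) = dim ker((I - K)^*). Since det(I - K) ≠ 0, 1 is not an eigenvalue of K and ker(I - K) = {0}, so we are in the first case: for every y there is a unique x = (I - K)^(-1) y. Explicitly, by the Sherman–Morrison formula, (I - u v^T)^(-1) = I + u v^T/(1 - v·u), i.e. (I - K)^(-1) = I + K/(-6).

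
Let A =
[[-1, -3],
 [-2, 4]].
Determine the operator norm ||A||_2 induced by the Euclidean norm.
||A||_2 = sqrt((30 + sqrt(500))/2) ≈ 5.1167 (= sqrt(largest eigenvalue of A^T A))

||A||_2 = sigma_max(A) = sqrt(lambda_max(A^T A)). Form the symmetric matrix M = A^T A =
[[5, -5],
 [-5, 25]].
Its characteristic polynomial (trace, determinant of M give the coefficients) is
  p(λ) = det(λ I - M) = λ^2 - 30λ + 100.
For λ^2 - 30λ + 100 the discriminant is 500. It is nonnegative but not a perfect square, so the roots are real and irrational: λ = (30 ± sqrt(500))/2 ≈ 26.1803, 3.8197.
So the eigenvalues of A^T A are ≈ 3.8197, 26.1803 (all ≥ 0, as they must be for A^T A). The largest is λ_max = (30 + sqrt(500))/2 ≈ 26.1803, hence ||A||_2 = sqrt(λ_max) = sqrt((30 + sqrt(500))/2) ≈ 5.1167.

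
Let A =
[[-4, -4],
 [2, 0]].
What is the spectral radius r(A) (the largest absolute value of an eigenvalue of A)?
r(A) = sqrt(8) ≈ 2.8284

The eigenvalues of A are the roots of its characteristic polynomial. With M = A (coefficients from the trace and determinant):
  p(λ) = det(λ I - M) = λ^2 + 4λ + 8.
For λ^2 + 4λ + 8 the discriminant is -16. It is negative, so the roots are the complex-conjugate pair λ = -2 ± (sqrt(16)/2) i ≈ -2 ± 2i. For a conjugate pair the product of the roots equals the constant term, so |λ|^2 = 8 and |λ| = sqrt(8) ≈ 2.8284.
Thus the eigenvalues (to 4 decimals) are -2 ± 2i (modulus 2.8284). The spectral radius is the largest modulus: r(A) = sqrt(8) ≈ 2.8284. (Cross-check: r(A) ≤ ||A||_2 ≈ 5.8416; equality holds whenever A is normal, though it can also hold for some non-normal A.)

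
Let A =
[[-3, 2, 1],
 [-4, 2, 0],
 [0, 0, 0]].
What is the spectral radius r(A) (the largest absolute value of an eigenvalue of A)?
r(A) = sqrt(2) ≈ 1.4142

The eigenvalues of A are the roots of its characteristic polynomial. With M = A (coefficients from the trace, the sum of principal 2x2 minors, and det A):
  p(λ) = det(λ I - M) = λ^3 + λ^2 + 2λ.
The constant term is 0, so λ = 0 is a root. Dividing out λ leaves p(λ) = λ(λ^2 + λ + 2). For λ^2 + λ + 2 the discriminant is -7. It is negative, so the roots are the complex-conjugate pair λ = -1/2 ± (sqrt(7)/2) i ≈ -0.5 ± 1.3229i. For a conjugate pair the product of the roots equals the constant term, so |λ|^2 = 2 and |λ| = sqrt(2) ≈ 1.4142.
Thus the eigenvalues (to 4 decimals) are -0.5 ± 1.3229i (modulus 1.4142); 0 (modulus 0). The spectral radius is the largest modulus: r(A) = sqrt(2) ≈ 1.4142. (Cross-check: r(A) ≤ ||A||_2 ≈ 5.7688; equality holds whenever A is normal, though it can also hold for some non-normal A.)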